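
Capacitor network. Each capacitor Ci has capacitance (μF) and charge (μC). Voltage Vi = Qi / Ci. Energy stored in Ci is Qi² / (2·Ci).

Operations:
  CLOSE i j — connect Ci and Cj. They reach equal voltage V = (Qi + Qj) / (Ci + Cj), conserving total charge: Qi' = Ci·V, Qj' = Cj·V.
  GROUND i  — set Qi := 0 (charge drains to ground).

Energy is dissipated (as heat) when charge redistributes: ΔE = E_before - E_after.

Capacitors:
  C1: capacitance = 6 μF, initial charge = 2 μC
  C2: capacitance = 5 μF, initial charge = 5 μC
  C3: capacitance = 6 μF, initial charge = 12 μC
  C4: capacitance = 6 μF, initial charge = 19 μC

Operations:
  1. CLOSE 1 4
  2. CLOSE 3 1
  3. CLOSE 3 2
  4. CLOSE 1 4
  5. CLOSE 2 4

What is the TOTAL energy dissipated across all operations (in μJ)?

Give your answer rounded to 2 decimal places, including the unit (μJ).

Initial: C1(6μF, Q=2μC, V=0.33V), C2(5μF, Q=5μC, V=1.00V), C3(6μF, Q=12μC, V=2.00V), C4(6μF, Q=19μC, V=3.17V)
Op 1: CLOSE 1-4: Q_total=21.00, C_total=12.00, V=1.75; Q1=10.50, Q4=10.50; dissipated=12.042
Op 2: CLOSE 3-1: Q_total=22.50, C_total=12.00, V=1.88; Q3=11.25, Q1=11.25; dissipated=0.094
Op 3: CLOSE 3-2: Q_total=16.25, C_total=11.00, V=1.48; Q3=8.86, Q2=7.39; dissipated=1.044
Op 4: CLOSE 1-4: Q_total=21.75, C_total=12.00, V=1.81; Q1=10.88, Q4=10.88; dissipated=0.023
Op 5: CLOSE 2-4: Q_total=18.26, C_total=11.00, V=1.66; Q2=8.30, Q4=9.96; dissipated=0.153
Total dissipated: 13.356 μJ

Answer: 13.36 μJ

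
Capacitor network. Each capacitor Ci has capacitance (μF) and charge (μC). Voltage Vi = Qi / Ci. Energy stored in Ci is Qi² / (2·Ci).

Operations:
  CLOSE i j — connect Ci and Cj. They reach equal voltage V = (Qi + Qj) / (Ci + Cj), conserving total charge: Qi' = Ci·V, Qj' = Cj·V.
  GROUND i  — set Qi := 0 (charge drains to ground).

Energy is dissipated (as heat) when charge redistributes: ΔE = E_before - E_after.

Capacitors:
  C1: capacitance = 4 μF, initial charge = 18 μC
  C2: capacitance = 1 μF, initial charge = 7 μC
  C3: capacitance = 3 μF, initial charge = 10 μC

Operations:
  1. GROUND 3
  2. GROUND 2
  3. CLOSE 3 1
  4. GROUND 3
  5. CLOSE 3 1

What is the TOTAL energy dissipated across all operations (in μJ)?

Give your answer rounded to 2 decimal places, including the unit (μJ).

Initial: C1(4μF, Q=18μC, V=4.50V), C2(1μF, Q=7μC, V=7.00V), C3(3μF, Q=10μC, V=3.33V)
Op 1: GROUND 3: Q3=0; energy lost=16.667
Op 2: GROUND 2: Q2=0; energy lost=24.500
Op 3: CLOSE 3-1: Q_total=18.00, C_total=7.00, V=2.57; Q3=7.71, Q1=10.29; dissipated=17.357
Op 4: GROUND 3: Q3=0; energy lost=9.918
Op 5: CLOSE 3-1: Q_total=10.29, C_total=7.00, V=1.47; Q3=4.41, Q1=5.88; dissipated=5.668
Total dissipated: 74.110 μJ

Answer: 74.11 μJ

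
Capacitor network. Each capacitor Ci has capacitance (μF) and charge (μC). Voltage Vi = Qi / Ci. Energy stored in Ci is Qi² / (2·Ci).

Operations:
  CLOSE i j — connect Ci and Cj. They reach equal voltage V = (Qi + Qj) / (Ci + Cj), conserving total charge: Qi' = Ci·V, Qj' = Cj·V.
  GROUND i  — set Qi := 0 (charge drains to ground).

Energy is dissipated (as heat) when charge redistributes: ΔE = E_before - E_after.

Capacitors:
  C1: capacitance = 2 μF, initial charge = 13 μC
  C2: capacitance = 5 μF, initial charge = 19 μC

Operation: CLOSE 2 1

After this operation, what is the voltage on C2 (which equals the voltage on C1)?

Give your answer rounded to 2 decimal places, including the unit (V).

Answer: 4.57 V

Derivation:
Initial: C1(2μF, Q=13μC, V=6.50V), C2(5μF, Q=19μC, V=3.80V)
Op 1: CLOSE 2-1: Q_total=32.00, C_total=7.00, V=4.57; Q2=22.86, Q1=9.14; dissipated=5.207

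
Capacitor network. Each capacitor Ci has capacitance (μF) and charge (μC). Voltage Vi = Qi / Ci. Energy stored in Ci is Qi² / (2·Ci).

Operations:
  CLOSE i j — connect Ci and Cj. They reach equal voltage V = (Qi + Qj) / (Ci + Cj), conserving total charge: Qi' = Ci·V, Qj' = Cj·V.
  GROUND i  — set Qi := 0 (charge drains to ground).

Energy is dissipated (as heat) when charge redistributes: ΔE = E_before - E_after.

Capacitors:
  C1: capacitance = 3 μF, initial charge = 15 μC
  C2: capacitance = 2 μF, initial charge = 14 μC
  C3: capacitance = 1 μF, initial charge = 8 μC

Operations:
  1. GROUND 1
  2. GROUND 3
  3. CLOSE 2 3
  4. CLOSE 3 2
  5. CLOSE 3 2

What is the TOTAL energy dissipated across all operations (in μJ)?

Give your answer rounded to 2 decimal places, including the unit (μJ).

Initial: C1(3μF, Q=15μC, V=5.00V), C2(2μF, Q=14μC, V=7.00V), C3(1μF, Q=8μC, V=8.00V)
Op 1: GROUND 1: Q1=0; energy lost=37.500
Op 2: GROUND 3: Q3=0; energy lost=32.000
Op 3: CLOSE 2-3: Q_total=14.00, C_total=3.00, V=4.67; Q2=9.33, Q3=4.67; dissipated=16.333
Op 4: CLOSE 3-2: Q_total=14.00, C_total=3.00, V=4.67; Q3=4.67, Q2=9.33; dissipated=0.000
Op 5: CLOSE 3-2: Q_total=14.00, C_total=3.00, V=4.67; Q3=4.67, Q2=9.33; dissipated=0.000
Total dissipated: 85.833 μJ

Answer: 85.83 μJ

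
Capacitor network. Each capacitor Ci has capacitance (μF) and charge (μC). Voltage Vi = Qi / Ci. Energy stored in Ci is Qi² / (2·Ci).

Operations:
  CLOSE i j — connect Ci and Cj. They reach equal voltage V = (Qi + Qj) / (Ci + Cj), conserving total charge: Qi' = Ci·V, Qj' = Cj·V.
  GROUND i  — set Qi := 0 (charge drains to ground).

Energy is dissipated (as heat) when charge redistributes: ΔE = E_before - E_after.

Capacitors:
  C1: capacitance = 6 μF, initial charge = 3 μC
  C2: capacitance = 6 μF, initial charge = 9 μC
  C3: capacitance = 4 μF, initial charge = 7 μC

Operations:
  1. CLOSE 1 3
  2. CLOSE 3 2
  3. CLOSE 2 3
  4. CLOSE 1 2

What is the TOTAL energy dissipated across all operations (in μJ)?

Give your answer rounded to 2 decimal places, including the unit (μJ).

Answer: 2.31 μJ

Derivation:
Initial: C1(6μF, Q=3μC, V=0.50V), C2(6μF, Q=9μC, V=1.50V), C3(4μF, Q=7μC, V=1.75V)
Op 1: CLOSE 1-3: Q_total=10.00, C_total=10.00, V=1.00; Q1=6.00, Q3=4.00; dissipated=1.875
Op 2: CLOSE 3-2: Q_total=13.00, C_total=10.00, V=1.30; Q3=5.20, Q2=7.80; dissipated=0.300
Op 3: CLOSE 2-3: Q_total=13.00, C_total=10.00, V=1.30; Q2=7.80, Q3=5.20; dissipated=0.000
Op 4: CLOSE 1-2: Q_total=13.80, C_total=12.00, V=1.15; Q1=6.90, Q2=6.90; dissipated=0.135
Total dissipated: 2.310 μJ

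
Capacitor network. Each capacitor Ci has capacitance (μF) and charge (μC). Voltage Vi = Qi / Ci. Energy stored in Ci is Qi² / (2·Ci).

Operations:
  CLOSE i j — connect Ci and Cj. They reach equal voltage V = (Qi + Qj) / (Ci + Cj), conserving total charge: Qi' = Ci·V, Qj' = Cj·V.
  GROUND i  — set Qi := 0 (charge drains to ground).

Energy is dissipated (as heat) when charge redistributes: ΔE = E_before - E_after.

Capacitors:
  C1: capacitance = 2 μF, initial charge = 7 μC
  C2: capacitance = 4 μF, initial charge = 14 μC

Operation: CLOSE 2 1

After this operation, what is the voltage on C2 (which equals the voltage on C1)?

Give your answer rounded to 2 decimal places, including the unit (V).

Answer: 3.50 V

Derivation:
Initial: C1(2μF, Q=7μC, V=3.50V), C2(4μF, Q=14μC, V=3.50V)
Op 1: CLOSE 2-1: Q_total=21.00, C_total=6.00, V=3.50; Q2=14.00, Q1=7.00; dissipated=0.000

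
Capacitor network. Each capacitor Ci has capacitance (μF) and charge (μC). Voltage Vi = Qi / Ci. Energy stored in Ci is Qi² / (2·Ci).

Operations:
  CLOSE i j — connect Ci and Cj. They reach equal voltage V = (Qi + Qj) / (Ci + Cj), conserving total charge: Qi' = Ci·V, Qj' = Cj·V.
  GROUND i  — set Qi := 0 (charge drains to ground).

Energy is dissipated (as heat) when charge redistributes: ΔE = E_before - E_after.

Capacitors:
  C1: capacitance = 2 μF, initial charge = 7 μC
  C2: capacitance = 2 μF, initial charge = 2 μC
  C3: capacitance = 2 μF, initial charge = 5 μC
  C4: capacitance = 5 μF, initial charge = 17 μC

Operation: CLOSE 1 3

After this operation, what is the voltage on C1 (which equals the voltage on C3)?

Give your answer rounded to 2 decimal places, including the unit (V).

Initial: C1(2μF, Q=7μC, V=3.50V), C2(2μF, Q=2μC, V=1.00V), C3(2μF, Q=5μC, V=2.50V), C4(5μF, Q=17μC, V=3.40V)
Op 1: CLOSE 1-3: Q_total=12.00, C_total=4.00, V=3.00; Q1=6.00, Q3=6.00; dissipated=0.500

Answer: 3.00 V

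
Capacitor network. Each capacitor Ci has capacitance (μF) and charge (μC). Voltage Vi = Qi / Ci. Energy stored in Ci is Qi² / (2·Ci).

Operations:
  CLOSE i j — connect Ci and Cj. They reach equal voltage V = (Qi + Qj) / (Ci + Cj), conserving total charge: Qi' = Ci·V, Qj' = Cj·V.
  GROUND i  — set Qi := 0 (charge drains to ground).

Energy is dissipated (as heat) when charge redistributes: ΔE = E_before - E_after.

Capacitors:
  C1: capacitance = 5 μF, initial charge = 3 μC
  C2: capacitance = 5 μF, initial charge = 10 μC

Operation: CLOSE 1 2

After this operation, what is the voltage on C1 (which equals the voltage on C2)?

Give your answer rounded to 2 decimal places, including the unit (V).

Answer: 1.30 V

Derivation:
Initial: C1(5μF, Q=3μC, V=0.60V), C2(5μF, Q=10μC, V=2.00V)
Op 1: CLOSE 1-2: Q_total=13.00, C_total=10.00, V=1.30; Q1=6.50, Q2=6.50; dissipated=2.450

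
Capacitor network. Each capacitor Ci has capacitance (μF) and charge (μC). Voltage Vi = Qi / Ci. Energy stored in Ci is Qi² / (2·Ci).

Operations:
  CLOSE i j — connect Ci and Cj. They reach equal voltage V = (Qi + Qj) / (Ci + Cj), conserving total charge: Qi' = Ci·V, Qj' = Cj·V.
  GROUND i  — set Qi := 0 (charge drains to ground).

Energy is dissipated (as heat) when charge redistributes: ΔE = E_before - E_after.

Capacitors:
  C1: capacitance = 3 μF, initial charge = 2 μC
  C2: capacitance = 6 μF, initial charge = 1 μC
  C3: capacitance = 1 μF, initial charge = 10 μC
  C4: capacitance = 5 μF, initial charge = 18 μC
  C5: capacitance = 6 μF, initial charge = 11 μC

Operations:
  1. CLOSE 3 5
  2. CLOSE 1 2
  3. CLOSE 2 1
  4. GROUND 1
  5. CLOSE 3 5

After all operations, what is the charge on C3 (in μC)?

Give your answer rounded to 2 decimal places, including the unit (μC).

Answer: 3.00 μC

Derivation:
Initial: C1(3μF, Q=2μC, V=0.67V), C2(6μF, Q=1μC, V=0.17V), C3(1μF, Q=10μC, V=10.00V), C4(5μF, Q=18μC, V=3.60V), C5(6μF, Q=11μC, V=1.83V)
Op 1: CLOSE 3-5: Q_total=21.00, C_total=7.00, V=3.00; Q3=3.00, Q5=18.00; dissipated=28.583
Op 2: CLOSE 1-2: Q_total=3.00, C_total=9.00, V=0.33; Q1=1.00, Q2=2.00; dissipated=0.250
Op 3: CLOSE 2-1: Q_total=3.00, C_total=9.00, V=0.33; Q2=2.00, Q1=1.00; dissipated=0.000
Op 4: GROUND 1: Q1=0; energy lost=0.167
Op 5: CLOSE 3-5: Q_total=21.00, C_total=7.00, V=3.00; Q3=3.00, Q5=18.00; dissipated=0.000
Final charges: Q1=0.00, Q2=2.00, Q3=3.00, Q4=18.00, Q5=18.00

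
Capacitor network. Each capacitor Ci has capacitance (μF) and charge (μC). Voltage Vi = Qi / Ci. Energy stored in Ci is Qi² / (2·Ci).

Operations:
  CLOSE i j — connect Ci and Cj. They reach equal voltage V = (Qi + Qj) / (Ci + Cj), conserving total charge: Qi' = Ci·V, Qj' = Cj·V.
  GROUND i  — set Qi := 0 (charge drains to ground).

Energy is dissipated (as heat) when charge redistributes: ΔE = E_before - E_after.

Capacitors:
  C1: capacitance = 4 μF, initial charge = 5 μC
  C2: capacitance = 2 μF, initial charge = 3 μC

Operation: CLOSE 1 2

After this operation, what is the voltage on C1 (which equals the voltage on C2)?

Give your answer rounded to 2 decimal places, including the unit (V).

Initial: C1(4μF, Q=5μC, V=1.25V), C2(2μF, Q=3μC, V=1.50V)
Op 1: CLOSE 1-2: Q_total=8.00, C_total=6.00, V=1.33; Q1=5.33, Q2=2.67; dissipated=0.042

Answer: 1.33 V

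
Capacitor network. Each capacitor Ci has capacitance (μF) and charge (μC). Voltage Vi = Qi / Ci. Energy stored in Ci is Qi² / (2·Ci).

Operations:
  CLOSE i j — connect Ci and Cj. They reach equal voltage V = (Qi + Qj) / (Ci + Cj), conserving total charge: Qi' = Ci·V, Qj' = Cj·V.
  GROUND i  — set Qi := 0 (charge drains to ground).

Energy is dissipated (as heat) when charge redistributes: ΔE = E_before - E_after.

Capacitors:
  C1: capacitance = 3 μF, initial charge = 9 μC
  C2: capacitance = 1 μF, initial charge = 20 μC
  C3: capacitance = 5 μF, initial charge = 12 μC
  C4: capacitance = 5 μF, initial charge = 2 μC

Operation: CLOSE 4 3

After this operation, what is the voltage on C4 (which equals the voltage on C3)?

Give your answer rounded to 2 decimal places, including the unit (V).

Initial: C1(3μF, Q=9μC, V=3.00V), C2(1μF, Q=20μC, V=20.00V), C3(5μF, Q=12μC, V=2.40V), C4(5μF, Q=2μC, V=0.40V)
Op 1: CLOSE 4-3: Q_total=14.00, C_total=10.00, V=1.40; Q4=7.00, Q3=7.00; dissipated=5.000

Answer: 1.40 V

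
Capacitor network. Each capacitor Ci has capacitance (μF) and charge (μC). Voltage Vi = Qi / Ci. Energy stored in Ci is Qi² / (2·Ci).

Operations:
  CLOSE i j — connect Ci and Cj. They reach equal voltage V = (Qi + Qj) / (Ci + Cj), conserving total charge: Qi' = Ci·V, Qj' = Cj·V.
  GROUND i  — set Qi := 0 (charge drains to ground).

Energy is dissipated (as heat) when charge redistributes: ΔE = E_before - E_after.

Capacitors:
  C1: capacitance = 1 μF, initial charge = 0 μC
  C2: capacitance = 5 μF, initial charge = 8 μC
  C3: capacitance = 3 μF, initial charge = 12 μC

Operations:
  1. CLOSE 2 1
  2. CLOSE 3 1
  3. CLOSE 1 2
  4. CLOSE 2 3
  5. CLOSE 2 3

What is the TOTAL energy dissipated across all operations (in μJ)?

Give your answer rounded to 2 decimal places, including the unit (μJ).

Answer: 8.00 μJ

Derivation:
Initial: C1(1μF, Q=0μC, V=0.00V), C2(5μF, Q=8μC, V=1.60V), C3(3μF, Q=12μC, V=4.00V)
Op 1: CLOSE 2-1: Q_total=8.00, C_total=6.00, V=1.33; Q2=6.67, Q1=1.33; dissipated=1.067
Op 2: CLOSE 3-1: Q_total=13.33, C_total=4.00, V=3.33; Q3=10.00, Q1=3.33; dissipated=2.667
Op 3: CLOSE 1-2: Q_total=10.00, C_total=6.00, V=1.67; Q1=1.67, Q2=8.33; dissipated=1.667
Op 4: CLOSE 2-3: Q_total=18.33, C_total=8.00, V=2.29; Q2=11.46, Q3=6.88; dissipated=2.604
Op 5: CLOSE 2-3: Q_total=18.33, C_total=8.00, V=2.29; Q2=11.46, Q3=6.88; dissipated=0.000
Total dissipated: 8.004 μJ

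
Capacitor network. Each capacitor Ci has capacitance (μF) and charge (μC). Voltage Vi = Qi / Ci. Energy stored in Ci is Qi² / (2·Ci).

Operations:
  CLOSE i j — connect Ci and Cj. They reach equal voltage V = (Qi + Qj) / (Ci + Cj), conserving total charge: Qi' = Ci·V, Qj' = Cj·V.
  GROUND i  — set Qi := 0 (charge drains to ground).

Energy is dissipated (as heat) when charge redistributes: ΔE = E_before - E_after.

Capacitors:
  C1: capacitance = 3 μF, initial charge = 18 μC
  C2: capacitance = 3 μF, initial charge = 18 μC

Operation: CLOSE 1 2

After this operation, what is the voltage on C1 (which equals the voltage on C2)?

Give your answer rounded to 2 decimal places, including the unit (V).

Answer: 6.00 V

Derivation:
Initial: C1(3μF, Q=18μC, V=6.00V), C2(3μF, Q=18μC, V=6.00V)
Op 1: CLOSE 1-2: Q_total=36.00, C_total=6.00, V=6.00; Q1=18.00, Q2=18.00; dissipated=0.000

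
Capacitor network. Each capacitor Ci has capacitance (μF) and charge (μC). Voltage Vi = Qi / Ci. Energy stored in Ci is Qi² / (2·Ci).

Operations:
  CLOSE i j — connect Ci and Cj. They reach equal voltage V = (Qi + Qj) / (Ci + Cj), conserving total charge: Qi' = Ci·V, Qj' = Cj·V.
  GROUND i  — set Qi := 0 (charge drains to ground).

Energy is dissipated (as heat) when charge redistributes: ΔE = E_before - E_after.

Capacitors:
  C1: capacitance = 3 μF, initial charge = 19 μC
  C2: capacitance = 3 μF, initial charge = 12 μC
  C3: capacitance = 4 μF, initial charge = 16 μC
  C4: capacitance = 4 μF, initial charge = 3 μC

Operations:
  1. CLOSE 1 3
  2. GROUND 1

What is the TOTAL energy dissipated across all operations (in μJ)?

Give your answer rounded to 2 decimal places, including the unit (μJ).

Answer: 42.17 μJ

Derivation:
Initial: C1(3μF, Q=19μC, V=6.33V), C2(3μF, Q=12μC, V=4.00V), C3(4μF, Q=16μC, V=4.00V), C4(4μF, Q=3μC, V=0.75V)
Op 1: CLOSE 1-3: Q_total=35.00, C_total=7.00, V=5.00; Q1=15.00, Q3=20.00; dissipated=4.667
Op 2: GROUND 1: Q1=0; energy lost=37.500
Total dissipated: 42.167 μJ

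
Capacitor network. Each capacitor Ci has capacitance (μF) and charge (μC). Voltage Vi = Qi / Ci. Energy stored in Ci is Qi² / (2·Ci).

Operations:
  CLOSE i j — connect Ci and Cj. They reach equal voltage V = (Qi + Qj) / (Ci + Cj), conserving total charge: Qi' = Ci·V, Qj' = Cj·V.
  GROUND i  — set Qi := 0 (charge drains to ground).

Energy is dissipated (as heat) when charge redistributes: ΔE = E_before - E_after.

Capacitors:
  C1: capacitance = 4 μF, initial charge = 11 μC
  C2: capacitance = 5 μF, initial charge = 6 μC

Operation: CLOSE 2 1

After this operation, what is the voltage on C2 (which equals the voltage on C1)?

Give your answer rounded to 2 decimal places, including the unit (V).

Answer: 1.89 V

Derivation:
Initial: C1(4μF, Q=11μC, V=2.75V), C2(5μF, Q=6μC, V=1.20V)
Op 1: CLOSE 2-1: Q_total=17.00, C_total=9.00, V=1.89; Q2=9.44, Q1=7.56; dissipated=2.669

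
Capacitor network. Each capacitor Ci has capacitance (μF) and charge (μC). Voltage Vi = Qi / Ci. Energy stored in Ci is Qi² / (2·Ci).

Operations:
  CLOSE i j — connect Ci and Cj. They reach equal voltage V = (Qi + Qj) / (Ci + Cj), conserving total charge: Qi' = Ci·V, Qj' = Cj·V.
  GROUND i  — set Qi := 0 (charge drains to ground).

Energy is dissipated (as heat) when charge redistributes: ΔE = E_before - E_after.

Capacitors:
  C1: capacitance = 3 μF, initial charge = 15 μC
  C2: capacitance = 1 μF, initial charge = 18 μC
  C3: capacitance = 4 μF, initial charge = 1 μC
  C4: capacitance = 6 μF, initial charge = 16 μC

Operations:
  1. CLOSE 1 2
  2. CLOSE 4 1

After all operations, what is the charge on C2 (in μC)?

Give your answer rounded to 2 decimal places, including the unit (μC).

Answer: 8.25 μC

Derivation:
Initial: C1(3μF, Q=15μC, V=5.00V), C2(1μF, Q=18μC, V=18.00V), C3(4μF, Q=1μC, V=0.25V), C4(6μF, Q=16μC, V=2.67V)
Op 1: CLOSE 1-2: Q_total=33.00, C_total=4.00, V=8.25; Q1=24.75, Q2=8.25; dissipated=63.375
Op 2: CLOSE 4-1: Q_total=40.75, C_total=9.00, V=4.53; Q4=27.17, Q1=13.58; dissipated=31.174
Final charges: Q1=13.58, Q2=8.25, Q3=1.00, Q4=27.17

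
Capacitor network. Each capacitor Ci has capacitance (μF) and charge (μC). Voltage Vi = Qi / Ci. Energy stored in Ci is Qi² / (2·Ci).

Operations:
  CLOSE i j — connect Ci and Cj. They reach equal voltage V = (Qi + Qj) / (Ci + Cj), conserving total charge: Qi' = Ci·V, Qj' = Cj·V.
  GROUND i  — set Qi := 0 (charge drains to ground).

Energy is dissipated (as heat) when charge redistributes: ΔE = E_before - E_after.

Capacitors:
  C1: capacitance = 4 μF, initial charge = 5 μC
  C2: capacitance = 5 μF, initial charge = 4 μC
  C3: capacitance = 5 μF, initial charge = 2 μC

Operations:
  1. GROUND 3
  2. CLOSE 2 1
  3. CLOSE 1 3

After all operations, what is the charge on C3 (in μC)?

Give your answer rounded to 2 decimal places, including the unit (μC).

Answer: 2.22 μC

Derivation:
Initial: C1(4μF, Q=5μC, V=1.25V), C2(5μF, Q=4μC, V=0.80V), C3(5μF, Q=2μC, V=0.40V)
Op 1: GROUND 3: Q3=0; energy lost=0.400
Op 2: CLOSE 2-1: Q_total=9.00, C_total=9.00, V=1.00; Q2=5.00, Q1=4.00; dissipated=0.225
Op 3: CLOSE 1-3: Q_total=4.00, C_total=9.00, V=0.44; Q1=1.78, Q3=2.22; dissipated=1.111
Final charges: Q1=1.78, Q2=5.00, Q3=2.22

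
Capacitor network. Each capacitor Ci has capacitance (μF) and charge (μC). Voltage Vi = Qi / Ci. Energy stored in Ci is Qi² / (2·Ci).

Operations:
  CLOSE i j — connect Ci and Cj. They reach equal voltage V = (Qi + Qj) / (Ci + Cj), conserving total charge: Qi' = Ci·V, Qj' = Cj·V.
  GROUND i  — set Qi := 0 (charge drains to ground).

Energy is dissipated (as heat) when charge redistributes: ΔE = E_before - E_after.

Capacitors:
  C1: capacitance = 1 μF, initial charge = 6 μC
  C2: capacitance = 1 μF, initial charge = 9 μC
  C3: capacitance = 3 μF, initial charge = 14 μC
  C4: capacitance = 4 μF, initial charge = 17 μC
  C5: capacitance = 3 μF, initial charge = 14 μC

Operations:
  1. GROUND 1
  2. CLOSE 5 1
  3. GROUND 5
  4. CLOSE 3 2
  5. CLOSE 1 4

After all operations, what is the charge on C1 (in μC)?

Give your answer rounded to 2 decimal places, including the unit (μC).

Answer: 4.10 μC

Derivation:
Initial: C1(1μF, Q=6μC, V=6.00V), C2(1μF, Q=9μC, V=9.00V), C3(3μF, Q=14μC, V=4.67V), C4(4μF, Q=17μC, V=4.25V), C5(3μF, Q=14μC, V=4.67V)
Op 1: GROUND 1: Q1=0; energy lost=18.000
Op 2: CLOSE 5-1: Q_total=14.00, C_total=4.00, V=3.50; Q5=10.50, Q1=3.50; dissipated=8.167
Op 3: GROUND 5: Q5=0; energy lost=18.375
Op 4: CLOSE 3-2: Q_total=23.00, C_total=4.00, V=5.75; Q3=17.25, Q2=5.75; dissipated=7.042
Op 5: CLOSE 1-4: Q_total=20.50, C_total=5.00, V=4.10; Q1=4.10, Q4=16.40; dissipated=0.225
Final charges: Q1=4.10, Q2=5.75, Q3=17.25, Q4=16.40, Q5=0.00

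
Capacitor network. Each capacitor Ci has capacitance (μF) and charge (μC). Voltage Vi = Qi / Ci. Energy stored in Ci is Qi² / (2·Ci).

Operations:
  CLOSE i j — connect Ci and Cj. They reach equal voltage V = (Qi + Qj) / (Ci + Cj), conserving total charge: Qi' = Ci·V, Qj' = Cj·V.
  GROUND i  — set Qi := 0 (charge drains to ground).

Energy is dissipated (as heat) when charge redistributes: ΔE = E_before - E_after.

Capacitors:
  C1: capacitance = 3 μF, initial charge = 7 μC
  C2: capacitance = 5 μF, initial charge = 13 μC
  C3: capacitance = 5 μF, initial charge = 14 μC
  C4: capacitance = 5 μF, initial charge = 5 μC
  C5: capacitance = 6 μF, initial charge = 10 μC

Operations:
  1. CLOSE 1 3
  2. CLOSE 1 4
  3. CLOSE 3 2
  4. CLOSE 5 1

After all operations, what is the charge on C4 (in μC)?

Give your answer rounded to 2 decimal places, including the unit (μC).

Initial: C1(3μF, Q=7μC, V=2.33V), C2(5μF, Q=13μC, V=2.60V), C3(5μF, Q=14μC, V=2.80V), C4(5μF, Q=5μC, V=1.00V), C5(6μF, Q=10μC, V=1.67V)
Op 1: CLOSE 1-3: Q_total=21.00, C_total=8.00, V=2.62; Q1=7.88, Q3=13.12; dissipated=0.204
Op 2: CLOSE 1-4: Q_total=12.88, C_total=8.00, V=1.61; Q1=4.83, Q4=8.05; dissipated=2.476
Op 3: CLOSE 3-2: Q_total=26.12, C_total=10.00, V=2.61; Q3=13.06, Q2=13.06; dissipated=0.001
Op 4: CLOSE 5-1: Q_total=14.83, C_total=9.00, V=1.65; Q5=9.89, Q1=4.94; dissipated=0.003
Final charges: Q1=4.94, Q2=13.06, Q3=13.06, Q4=8.05, Q5=9.89

Answer: 8.05 μC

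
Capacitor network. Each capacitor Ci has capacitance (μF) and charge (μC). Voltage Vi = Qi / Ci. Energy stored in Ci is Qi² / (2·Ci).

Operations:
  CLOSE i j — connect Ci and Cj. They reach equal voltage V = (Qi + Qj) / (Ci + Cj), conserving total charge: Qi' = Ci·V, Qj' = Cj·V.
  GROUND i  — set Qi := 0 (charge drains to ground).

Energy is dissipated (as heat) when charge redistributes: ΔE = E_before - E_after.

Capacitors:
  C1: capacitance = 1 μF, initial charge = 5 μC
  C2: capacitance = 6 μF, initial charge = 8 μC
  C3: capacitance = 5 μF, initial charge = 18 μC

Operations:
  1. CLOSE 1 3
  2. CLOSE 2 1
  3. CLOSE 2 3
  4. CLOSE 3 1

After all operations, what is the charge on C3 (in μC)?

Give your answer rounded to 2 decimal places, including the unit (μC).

Answer: 12.51 μC

Derivation:
Initial: C1(1μF, Q=5μC, V=5.00V), C2(6μF, Q=8μC, V=1.33V), C3(5μF, Q=18μC, V=3.60V)
Op 1: CLOSE 1-3: Q_total=23.00, C_total=6.00, V=3.83; Q1=3.83, Q3=19.17; dissipated=0.817
Op 2: CLOSE 2-1: Q_total=11.83, C_total=7.00, V=1.69; Q2=10.14, Q1=1.69; dissipated=2.679
Op 3: CLOSE 2-3: Q_total=29.31, C_total=11.00, V=2.66; Q2=15.99, Q3=13.32; dissipated=6.262
Op 4: CLOSE 3-1: Q_total=15.01, C_total=6.00, V=2.50; Q3=12.51, Q1=2.50; dissipated=0.395
Final charges: Q1=2.50, Q2=15.99, Q3=12.51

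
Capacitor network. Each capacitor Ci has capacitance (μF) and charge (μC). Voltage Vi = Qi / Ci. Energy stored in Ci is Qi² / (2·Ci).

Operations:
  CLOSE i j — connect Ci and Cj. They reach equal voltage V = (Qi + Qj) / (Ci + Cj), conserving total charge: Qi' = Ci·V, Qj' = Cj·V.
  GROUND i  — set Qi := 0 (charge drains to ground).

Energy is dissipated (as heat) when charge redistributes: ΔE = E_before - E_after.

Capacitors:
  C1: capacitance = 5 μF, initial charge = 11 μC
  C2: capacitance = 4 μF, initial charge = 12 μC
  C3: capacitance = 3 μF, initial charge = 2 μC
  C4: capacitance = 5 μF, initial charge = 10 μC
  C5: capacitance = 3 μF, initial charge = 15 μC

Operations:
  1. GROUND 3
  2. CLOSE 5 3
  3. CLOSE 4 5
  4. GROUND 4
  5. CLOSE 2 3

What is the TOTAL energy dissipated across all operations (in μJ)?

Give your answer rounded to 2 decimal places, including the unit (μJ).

Answer: 31.83 μJ

Derivation:
Initial: C1(5μF, Q=11μC, V=2.20V), C2(4μF, Q=12μC, V=3.00V), C3(3μF, Q=2μC, V=0.67V), C4(5μF, Q=10μC, V=2.00V), C5(3μF, Q=15μC, V=5.00V)
Op 1: GROUND 3: Q3=0; energy lost=0.667
Op 2: CLOSE 5-3: Q_total=15.00, C_total=6.00, V=2.50; Q5=7.50, Q3=7.50; dissipated=18.750
Op 3: CLOSE 4-5: Q_total=17.50, C_total=8.00, V=2.19; Q4=10.94, Q5=6.56; dissipated=0.234
Op 4: GROUND 4: Q4=0; energy lost=11.963
Op 5: CLOSE 2-3: Q_total=19.50, C_total=7.00, V=2.79; Q2=11.14, Q3=8.36; dissipated=0.214
Total dissipated: 31.828 μJ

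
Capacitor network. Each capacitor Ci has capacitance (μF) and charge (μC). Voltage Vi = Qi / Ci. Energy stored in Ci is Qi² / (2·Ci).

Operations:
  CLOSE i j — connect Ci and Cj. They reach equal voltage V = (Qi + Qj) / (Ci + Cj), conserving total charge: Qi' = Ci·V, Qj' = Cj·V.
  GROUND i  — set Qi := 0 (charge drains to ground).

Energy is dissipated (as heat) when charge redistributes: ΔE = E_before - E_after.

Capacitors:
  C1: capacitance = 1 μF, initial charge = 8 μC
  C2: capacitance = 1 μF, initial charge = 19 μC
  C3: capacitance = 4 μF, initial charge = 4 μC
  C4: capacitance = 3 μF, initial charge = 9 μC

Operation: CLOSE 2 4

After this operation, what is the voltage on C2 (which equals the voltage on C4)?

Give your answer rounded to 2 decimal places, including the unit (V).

Answer: 7.00 V

Derivation:
Initial: C1(1μF, Q=8μC, V=8.00V), C2(1μF, Q=19μC, V=19.00V), C3(4μF, Q=4μC, V=1.00V), C4(3μF, Q=9μC, V=3.00V)
Op 1: CLOSE 2-4: Q_total=28.00, C_total=4.00, V=7.00; Q2=7.00, Q4=21.00; dissipated=96.000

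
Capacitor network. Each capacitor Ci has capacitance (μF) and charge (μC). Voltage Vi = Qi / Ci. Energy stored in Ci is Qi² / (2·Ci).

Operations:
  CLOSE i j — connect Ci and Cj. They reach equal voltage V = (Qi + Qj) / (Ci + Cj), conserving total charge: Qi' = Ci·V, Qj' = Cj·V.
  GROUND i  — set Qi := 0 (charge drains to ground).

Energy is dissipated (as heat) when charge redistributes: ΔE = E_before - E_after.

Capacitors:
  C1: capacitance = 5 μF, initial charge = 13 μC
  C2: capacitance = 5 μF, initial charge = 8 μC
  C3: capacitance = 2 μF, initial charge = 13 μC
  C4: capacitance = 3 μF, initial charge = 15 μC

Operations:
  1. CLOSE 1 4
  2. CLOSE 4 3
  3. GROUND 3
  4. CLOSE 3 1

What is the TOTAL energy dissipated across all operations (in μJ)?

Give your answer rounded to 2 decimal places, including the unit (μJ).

Initial: C1(5μF, Q=13μC, V=2.60V), C2(5μF, Q=8μC, V=1.60V), C3(2μF, Q=13μC, V=6.50V), C4(3μF, Q=15μC, V=5.00V)
Op 1: CLOSE 1-4: Q_total=28.00, C_total=8.00, V=3.50; Q1=17.50, Q4=10.50; dissipated=5.400
Op 2: CLOSE 4-3: Q_total=23.50, C_total=5.00, V=4.70; Q4=14.10, Q3=9.40; dissipated=5.400
Op 3: GROUND 3: Q3=0; energy lost=22.090
Op 4: CLOSE 3-1: Q_total=17.50, C_total=7.00, V=2.50; Q3=5.00, Q1=12.50; dissipated=8.750
Total dissipated: 41.640 μJ

Answer: 41.64 μJ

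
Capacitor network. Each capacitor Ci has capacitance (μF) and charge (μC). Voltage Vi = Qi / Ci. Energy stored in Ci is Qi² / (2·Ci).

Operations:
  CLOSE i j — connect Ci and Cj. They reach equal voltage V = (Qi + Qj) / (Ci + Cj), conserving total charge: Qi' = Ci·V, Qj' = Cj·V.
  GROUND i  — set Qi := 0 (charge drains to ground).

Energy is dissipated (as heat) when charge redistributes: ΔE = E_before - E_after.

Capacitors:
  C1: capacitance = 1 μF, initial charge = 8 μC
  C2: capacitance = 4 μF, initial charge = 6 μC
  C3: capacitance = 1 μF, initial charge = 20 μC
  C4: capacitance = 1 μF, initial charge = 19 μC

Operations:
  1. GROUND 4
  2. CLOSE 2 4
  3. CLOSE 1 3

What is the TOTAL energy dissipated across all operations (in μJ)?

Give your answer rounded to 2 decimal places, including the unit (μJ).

Answer: 217.40 μJ

Derivation:
Initial: C1(1μF, Q=8μC, V=8.00V), C2(4μF, Q=6μC, V=1.50V), C3(1μF, Q=20μC, V=20.00V), C4(1μF, Q=19μC, V=19.00V)
Op 1: GROUND 4: Q4=0; energy lost=180.500
Op 2: CLOSE 2-4: Q_total=6.00, C_total=5.00, V=1.20; Q2=4.80, Q4=1.20; dissipated=0.900
Op 3: CLOSE 1-3: Q_total=28.00, C_total=2.00, V=14.00; Q1=14.00, Q3=14.00; dissipated=36.000
Total dissipated: 217.400 μJ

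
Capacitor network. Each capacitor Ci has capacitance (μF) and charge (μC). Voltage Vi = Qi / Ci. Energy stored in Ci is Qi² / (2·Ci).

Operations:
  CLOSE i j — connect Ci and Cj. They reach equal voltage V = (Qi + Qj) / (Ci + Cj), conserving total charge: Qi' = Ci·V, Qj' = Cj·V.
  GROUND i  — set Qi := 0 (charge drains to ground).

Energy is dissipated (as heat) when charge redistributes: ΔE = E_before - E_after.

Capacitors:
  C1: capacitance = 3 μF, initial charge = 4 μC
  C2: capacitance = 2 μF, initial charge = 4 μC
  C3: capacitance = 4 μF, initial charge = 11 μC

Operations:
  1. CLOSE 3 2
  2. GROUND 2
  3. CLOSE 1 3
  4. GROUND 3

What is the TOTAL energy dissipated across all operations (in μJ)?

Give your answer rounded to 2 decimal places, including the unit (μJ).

Answer: 15.79 μJ

Derivation:
Initial: C1(3μF, Q=4μC, V=1.33V), C2(2μF, Q=4μC, V=2.00V), C3(4μF, Q=11μC, V=2.75V)
Op 1: CLOSE 3-2: Q_total=15.00, C_total=6.00, V=2.50; Q3=10.00, Q2=5.00; dissipated=0.375
Op 2: GROUND 2: Q2=0; energy lost=6.250
Op 3: CLOSE 1-3: Q_total=14.00, C_total=7.00, V=2.00; Q1=6.00, Q3=8.00; dissipated=1.167
Op 4: GROUND 3: Q3=0; energy lost=8.000
Total dissipated: 15.792 μJ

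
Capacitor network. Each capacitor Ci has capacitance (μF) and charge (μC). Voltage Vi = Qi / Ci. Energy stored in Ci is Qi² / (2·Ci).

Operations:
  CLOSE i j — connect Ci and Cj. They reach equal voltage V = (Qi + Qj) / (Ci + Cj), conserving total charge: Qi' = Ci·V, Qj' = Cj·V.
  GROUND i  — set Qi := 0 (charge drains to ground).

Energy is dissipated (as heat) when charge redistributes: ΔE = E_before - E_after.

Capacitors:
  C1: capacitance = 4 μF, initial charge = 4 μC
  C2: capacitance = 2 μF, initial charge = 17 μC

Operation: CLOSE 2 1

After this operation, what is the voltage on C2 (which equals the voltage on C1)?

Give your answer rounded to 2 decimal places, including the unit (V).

Initial: C1(4μF, Q=4μC, V=1.00V), C2(2μF, Q=17μC, V=8.50V)
Op 1: CLOSE 2-1: Q_total=21.00, C_total=6.00, V=3.50; Q2=7.00, Q1=14.00; dissipated=37.500

Answer: 3.50 V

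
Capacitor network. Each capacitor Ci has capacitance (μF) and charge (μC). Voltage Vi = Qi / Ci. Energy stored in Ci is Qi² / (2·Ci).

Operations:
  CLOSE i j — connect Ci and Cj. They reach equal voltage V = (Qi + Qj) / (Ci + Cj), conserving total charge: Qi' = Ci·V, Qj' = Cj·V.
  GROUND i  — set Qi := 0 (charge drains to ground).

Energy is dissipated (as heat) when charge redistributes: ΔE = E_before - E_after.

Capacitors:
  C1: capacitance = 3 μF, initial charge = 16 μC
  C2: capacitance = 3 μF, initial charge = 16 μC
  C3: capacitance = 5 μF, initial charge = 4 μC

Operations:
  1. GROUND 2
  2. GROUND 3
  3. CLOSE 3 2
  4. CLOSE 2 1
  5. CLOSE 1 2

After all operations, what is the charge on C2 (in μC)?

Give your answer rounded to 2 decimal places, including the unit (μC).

Answer: 8.00 μC

Derivation:
Initial: C1(3μF, Q=16μC, V=5.33V), C2(3μF, Q=16μC, V=5.33V), C3(5μF, Q=4μC, V=0.80V)
Op 1: GROUND 2: Q2=0; energy lost=42.667
Op 2: GROUND 3: Q3=0; energy lost=1.600
Op 3: CLOSE 3-2: Q_total=0.00, C_total=8.00, V=0.00; Q3=0.00, Q2=0.00; dissipated=0.000
Op 4: CLOSE 2-1: Q_total=16.00, C_total=6.00, V=2.67; Q2=8.00, Q1=8.00; dissipated=21.333
Op 5: CLOSE 1-2: Q_total=16.00, C_total=6.00, V=2.67; Q1=8.00, Q2=8.00; dissipated=0.000
Final charges: Q1=8.00, Q2=8.00, Q3=0.00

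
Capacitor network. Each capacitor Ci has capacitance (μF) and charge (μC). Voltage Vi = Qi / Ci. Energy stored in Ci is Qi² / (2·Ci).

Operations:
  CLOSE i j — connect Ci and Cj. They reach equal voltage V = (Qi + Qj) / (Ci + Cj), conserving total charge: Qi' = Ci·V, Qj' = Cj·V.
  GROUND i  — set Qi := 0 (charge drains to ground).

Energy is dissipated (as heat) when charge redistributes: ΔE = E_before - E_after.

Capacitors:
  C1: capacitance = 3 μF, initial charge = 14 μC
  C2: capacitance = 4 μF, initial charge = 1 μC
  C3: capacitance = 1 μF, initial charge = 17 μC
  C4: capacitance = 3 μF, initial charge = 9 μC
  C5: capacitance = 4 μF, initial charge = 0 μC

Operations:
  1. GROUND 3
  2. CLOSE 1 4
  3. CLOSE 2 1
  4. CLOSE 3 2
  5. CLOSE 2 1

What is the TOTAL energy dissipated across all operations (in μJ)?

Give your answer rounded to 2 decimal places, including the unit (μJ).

Answer: 158.97 μJ

Derivation:
Initial: C1(3μF, Q=14μC, V=4.67V), C2(4μF, Q=1μC, V=0.25V), C3(1μF, Q=17μC, V=17.00V), C4(3μF, Q=9μC, V=3.00V), C5(4μF, Q=0μC, V=0.00V)
Op 1: GROUND 3: Q3=0; energy lost=144.500
Op 2: CLOSE 1-4: Q_total=23.00, C_total=6.00, V=3.83; Q1=11.50, Q4=11.50; dissipated=2.083
Op 3: CLOSE 2-1: Q_total=12.50, C_total=7.00, V=1.79; Q2=7.14, Q1=5.36; dissipated=11.006
Op 4: CLOSE 3-2: Q_total=7.14, C_total=5.00, V=1.43; Q3=1.43, Q2=5.71; dissipated=1.276
Op 5: CLOSE 2-1: Q_total=11.07, C_total=7.00, V=1.58; Q2=6.33, Q1=4.74; dissipated=0.109
Total dissipated: 158.974 μJ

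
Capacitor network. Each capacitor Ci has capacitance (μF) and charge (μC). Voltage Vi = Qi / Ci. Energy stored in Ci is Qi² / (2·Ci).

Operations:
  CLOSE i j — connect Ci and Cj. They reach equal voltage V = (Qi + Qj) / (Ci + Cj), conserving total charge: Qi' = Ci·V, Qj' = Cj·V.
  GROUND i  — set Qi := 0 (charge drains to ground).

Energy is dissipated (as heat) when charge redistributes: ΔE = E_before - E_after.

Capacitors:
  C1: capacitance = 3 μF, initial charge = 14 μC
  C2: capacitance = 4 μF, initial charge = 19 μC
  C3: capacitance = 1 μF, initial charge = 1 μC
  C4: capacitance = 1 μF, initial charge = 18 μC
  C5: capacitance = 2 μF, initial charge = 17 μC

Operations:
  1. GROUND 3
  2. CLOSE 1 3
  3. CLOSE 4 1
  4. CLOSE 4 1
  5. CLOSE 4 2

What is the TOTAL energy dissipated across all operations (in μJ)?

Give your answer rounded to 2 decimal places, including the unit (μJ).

Initial: C1(3μF, Q=14μC, V=4.67V), C2(4μF, Q=19μC, V=4.75V), C3(1μF, Q=1μC, V=1.00V), C4(1μF, Q=18μC, V=18.00V), C5(2μF, Q=17μC, V=8.50V)
Op 1: GROUND 3: Q3=0; energy lost=0.500
Op 2: CLOSE 1-3: Q_total=14.00, C_total=4.00, V=3.50; Q1=10.50, Q3=3.50; dissipated=8.167
Op 3: CLOSE 4-1: Q_total=28.50, C_total=4.00, V=7.12; Q4=7.12, Q1=21.38; dissipated=78.844
Op 4: CLOSE 4-1: Q_total=28.50, C_total=4.00, V=7.12; Q4=7.12, Q1=21.38; dissipated=0.000
Op 5: CLOSE 4-2: Q_total=26.12, C_total=5.00, V=5.22; Q4=5.22, Q2=20.90; dissipated=2.256
Total dissipated: 89.767 μJ

Answer: 89.77 μJ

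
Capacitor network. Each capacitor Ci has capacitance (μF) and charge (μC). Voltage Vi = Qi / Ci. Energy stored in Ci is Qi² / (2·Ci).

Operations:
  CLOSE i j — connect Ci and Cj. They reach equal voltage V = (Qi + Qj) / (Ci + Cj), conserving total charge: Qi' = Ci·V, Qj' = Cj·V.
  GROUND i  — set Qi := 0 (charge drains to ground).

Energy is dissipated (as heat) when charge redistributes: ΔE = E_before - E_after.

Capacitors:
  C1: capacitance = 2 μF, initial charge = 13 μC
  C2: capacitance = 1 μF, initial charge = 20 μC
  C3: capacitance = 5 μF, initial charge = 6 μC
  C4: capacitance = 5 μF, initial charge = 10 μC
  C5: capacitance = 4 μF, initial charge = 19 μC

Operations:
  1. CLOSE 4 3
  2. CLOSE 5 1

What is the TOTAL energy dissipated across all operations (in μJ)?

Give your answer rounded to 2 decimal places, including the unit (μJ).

Initial: C1(2μF, Q=13μC, V=6.50V), C2(1μF, Q=20μC, V=20.00V), C3(5μF, Q=6μC, V=1.20V), C4(5μF, Q=10μC, V=2.00V), C5(4μF, Q=19μC, V=4.75V)
Op 1: CLOSE 4-3: Q_total=16.00, C_total=10.00, V=1.60; Q4=8.00, Q3=8.00; dissipated=0.800
Op 2: CLOSE 5-1: Q_total=32.00, C_total=6.00, V=5.33; Q5=21.33, Q1=10.67; dissipated=2.042
Total dissipated: 2.842 μJ

Answer: 2.84 μJ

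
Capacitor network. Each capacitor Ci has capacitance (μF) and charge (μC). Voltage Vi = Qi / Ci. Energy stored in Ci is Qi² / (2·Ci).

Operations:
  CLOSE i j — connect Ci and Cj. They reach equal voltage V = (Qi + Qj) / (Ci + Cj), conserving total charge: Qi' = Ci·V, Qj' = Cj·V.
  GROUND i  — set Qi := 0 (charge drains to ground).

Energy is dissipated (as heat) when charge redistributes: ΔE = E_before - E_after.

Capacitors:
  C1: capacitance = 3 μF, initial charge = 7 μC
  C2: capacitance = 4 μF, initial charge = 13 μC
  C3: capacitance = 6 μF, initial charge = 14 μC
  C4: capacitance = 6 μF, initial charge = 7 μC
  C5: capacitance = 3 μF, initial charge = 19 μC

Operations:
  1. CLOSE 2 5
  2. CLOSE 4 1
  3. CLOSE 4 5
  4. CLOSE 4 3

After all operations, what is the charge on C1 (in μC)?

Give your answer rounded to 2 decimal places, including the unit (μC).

Initial: C1(3μF, Q=7μC, V=2.33V), C2(4μF, Q=13μC, V=3.25V), C3(6μF, Q=14μC, V=2.33V), C4(6μF, Q=7μC, V=1.17V), C5(3μF, Q=19μC, V=6.33V)
Op 1: CLOSE 2-5: Q_total=32.00, C_total=7.00, V=4.57; Q2=18.29, Q5=13.71; dissipated=8.149
Op 2: CLOSE 4-1: Q_total=14.00, C_total=9.00, V=1.56; Q4=9.33, Q1=4.67; dissipated=1.361
Op 3: CLOSE 4-5: Q_total=23.05, C_total=9.00, V=2.56; Q4=15.37, Q5=7.68; dissipated=9.095
Op 4: CLOSE 4-3: Q_total=29.37, C_total=12.00, V=2.45; Q4=14.68, Q3=14.68; dissipated=0.078
Final charges: Q1=4.67, Q2=18.29, Q3=14.68, Q4=14.68, Q5=7.68

Answer: 4.67 μC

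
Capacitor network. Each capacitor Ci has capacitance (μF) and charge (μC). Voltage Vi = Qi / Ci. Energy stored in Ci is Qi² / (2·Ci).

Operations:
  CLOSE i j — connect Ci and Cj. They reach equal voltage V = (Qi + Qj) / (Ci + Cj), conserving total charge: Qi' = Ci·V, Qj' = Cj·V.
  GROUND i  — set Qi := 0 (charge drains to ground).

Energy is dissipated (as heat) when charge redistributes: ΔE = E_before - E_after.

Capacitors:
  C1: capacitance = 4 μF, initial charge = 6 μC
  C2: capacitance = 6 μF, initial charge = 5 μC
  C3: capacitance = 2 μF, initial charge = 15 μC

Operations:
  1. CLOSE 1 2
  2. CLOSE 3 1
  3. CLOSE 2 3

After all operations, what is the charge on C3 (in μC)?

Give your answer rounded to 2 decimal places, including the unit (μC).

Answer: 3.27 μC

Derivation:
Initial: C1(4μF, Q=6μC, V=1.50V), C2(6μF, Q=5μC, V=0.83V), C3(2μF, Q=15μC, V=7.50V)
Op 1: CLOSE 1-2: Q_total=11.00, C_total=10.00, V=1.10; Q1=4.40, Q2=6.60; dissipated=0.533
Op 2: CLOSE 3-1: Q_total=19.40, C_total=6.00, V=3.23; Q3=6.47, Q1=12.93; dissipated=27.307
Op 3: CLOSE 2-3: Q_total=13.07, C_total=8.00, V=1.63; Q2=9.80, Q3=3.27; dissipated=3.413
Final charges: Q1=12.93, Q2=9.80, Q3=3.27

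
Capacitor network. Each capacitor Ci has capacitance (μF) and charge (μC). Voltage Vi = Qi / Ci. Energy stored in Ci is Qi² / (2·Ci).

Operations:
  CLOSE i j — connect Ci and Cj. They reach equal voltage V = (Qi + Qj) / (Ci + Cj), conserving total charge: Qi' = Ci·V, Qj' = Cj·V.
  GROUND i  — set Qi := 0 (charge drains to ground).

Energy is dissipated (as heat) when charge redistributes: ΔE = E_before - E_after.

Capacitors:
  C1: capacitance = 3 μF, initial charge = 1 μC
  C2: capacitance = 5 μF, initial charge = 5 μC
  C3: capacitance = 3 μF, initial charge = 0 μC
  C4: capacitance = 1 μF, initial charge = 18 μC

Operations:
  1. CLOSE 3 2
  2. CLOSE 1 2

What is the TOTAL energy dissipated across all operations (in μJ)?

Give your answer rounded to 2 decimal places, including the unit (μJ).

Initial: C1(3μF, Q=1μC, V=0.33V), C2(5μF, Q=5μC, V=1.00V), C3(3μF, Q=0μC, V=0.00V), C4(1μF, Q=18μC, V=18.00V)
Op 1: CLOSE 3-2: Q_total=5.00, C_total=8.00, V=0.62; Q3=1.88, Q2=3.12; dissipated=0.938
Op 2: CLOSE 1-2: Q_total=4.12, C_total=8.00, V=0.52; Q1=1.55, Q2=2.58; dissipated=0.080
Total dissipated: 1.017 μJ

Answer: 1.02 μJ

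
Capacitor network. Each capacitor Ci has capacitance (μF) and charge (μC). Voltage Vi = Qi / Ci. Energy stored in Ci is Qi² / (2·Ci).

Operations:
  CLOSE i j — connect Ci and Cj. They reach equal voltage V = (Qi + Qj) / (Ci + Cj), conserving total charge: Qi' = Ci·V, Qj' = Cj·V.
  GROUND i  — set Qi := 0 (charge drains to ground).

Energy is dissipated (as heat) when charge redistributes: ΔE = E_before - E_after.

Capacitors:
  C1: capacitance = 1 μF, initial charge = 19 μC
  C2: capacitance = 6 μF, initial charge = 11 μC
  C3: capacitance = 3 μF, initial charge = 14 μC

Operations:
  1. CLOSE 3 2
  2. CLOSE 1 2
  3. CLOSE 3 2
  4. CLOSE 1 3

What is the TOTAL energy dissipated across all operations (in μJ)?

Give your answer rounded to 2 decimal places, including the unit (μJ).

Initial: C1(1μF, Q=19μC, V=19.00V), C2(6μF, Q=11μC, V=1.83V), C3(3μF, Q=14μC, V=4.67V)
Op 1: CLOSE 3-2: Q_total=25.00, C_total=9.00, V=2.78; Q3=8.33, Q2=16.67; dissipated=8.028
Op 2: CLOSE 1-2: Q_total=35.67, C_total=7.00, V=5.10; Q1=5.10, Q2=30.57; dissipated=112.783
Op 3: CLOSE 3-2: Q_total=38.90, C_total=9.00, V=4.32; Q3=12.97, Q2=25.94; dissipated=5.371
Op 4: CLOSE 1-3: Q_total=18.06, C_total=4.00, V=4.52; Q1=4.52, Q3=13.55; dissipated=0.224
Total dissipated: 126.405 μJ

Answer: 126.41 μJ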